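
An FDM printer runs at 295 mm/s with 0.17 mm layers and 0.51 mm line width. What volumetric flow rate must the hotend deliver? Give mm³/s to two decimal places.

Bead cross-section = 0.17 × 0.51, so 0.0867 mm².
Q = v·A = 295 × 0.0867 = 25.58 mm³/s.

25.58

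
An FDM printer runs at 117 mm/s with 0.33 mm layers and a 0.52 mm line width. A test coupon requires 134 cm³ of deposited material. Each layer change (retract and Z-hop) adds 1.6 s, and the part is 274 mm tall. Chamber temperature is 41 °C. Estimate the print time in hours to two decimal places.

2.22 hours

Bead cross-section = 0.33 × 0.52 = 0.1716 mm².
Path length: 134000 mm³ / 0.1716 mm² → 780885.8 mm.
Extrusion time: 780885.8 / 117 → 6674.2 s.
Layer count = ceil(274 / 0.33) = 831.
Non-print overhead = 831 × 1.6, so 1329.6 s.
Total = 6674.2 + 1329.6 = 8003.8 s = 2.22 hours.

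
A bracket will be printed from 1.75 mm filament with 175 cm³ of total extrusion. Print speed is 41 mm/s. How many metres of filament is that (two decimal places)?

Filament cross-section = π × (1.75/2)² = 2.4053 mm².
L = 175000 mm³ / 2.4053 mm² = 72756 mm, i.e. 72.76 m.

72.76 m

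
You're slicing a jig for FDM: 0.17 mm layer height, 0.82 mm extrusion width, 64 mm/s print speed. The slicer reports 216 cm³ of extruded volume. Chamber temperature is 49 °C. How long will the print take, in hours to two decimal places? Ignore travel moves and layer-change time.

Line area = 0.17 × 0.82 = 0.1394 mm².
Toolpath length = 216 cm³ / 0.1394 mm² = 216000 / 0.1394 = 1549497.8 mm.
Time extruding = 1549497.8 / 64 = 24210.9 s.
In the requested units: 24210.9 s = 6.73 hours.

6.73 hours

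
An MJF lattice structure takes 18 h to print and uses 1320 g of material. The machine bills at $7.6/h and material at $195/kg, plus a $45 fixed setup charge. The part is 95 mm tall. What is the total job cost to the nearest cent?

Machine-time cost = 7.6 × 18 = $136.80.
Material cost = 195 × 1320/1000, so $257.40.
Adding setup: 136.80 + 257.40 + 45 → $439.20.

$439.20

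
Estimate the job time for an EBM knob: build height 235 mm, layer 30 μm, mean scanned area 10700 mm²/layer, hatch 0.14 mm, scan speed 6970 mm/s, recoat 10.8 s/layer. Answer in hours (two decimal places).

Layers = ⌈235/0.03⌉ = 7834.
Hatch length per layer: 10700 / 0.14 → 76428.6 mm.
Per-layer scan time: 76428.6 / 6970 → 10.9654 s.
Per-layer time = 10.9654 + 10.8, so 21.7654 s.
7834 layers × 21.7654 s/layer = 170510.1436 s, i.e. 47.36 hours.

47.36 hours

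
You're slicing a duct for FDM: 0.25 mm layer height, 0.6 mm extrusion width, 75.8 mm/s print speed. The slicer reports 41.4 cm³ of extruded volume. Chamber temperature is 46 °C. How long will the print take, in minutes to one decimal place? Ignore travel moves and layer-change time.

Line area = 0.25 × 0.6, so 0.15 mm².
Path length: 41400 mm³ / 0.15 mm² → 276000 mm.
Extrusion time = 276000 / 75.8, so 3641.2 s.
3641.2 s = 60.7 minutes.

60.7 minutes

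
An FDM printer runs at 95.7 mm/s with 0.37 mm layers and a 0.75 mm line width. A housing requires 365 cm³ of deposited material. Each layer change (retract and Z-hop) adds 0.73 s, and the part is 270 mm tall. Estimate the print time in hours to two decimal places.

Bead cross-section = 0.37 × 0.75, so 0.2775 mm².
Path length: 365000 mm³ / 0.2775 mm² → 1315315.3 mm.
Extrusion time = 1315315.3 / 95.7 = 13744.2 s.
Layers = ⌈270/0.37⌉ = 730.
Layer-change overhead = 730 × 0.73, so 532.9 s.
Altogether 13744.2 + 532.9 = 14277.1 s, i.e. 3.97 hours.

3.97 hours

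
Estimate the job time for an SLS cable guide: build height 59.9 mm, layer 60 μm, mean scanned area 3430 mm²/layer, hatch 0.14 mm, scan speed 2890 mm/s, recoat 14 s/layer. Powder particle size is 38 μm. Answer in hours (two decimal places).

Layers = ⌈59.9/0.06⌉ = 999.
Per-layer scan distance: 3430 / 0.14 → 24500 mm.
Scan time per layer = 24500 / 2890, so 8.4775 s.
Layer cycle = 8.4775 + 14 = 22.4775 s.
Build time = 999 × 22.4775 = 22455.0225 s = 6.24 hours.

6.24 hours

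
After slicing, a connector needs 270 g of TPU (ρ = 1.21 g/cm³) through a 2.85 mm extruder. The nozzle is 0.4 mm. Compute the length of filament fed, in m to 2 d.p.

Extruded volume: 270/1.21 = 223.1405 cm³ (223140.5 mm³).
Filament cross-section = π × (2.85/2)² = 6.3794 mm².
Length = 223140.5 / 6.3794 = 34978.29 mm = 34.98 m.

34.98 m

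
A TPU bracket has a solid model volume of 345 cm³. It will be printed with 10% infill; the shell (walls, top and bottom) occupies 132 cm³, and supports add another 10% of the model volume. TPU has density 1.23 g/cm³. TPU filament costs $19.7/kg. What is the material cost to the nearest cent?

Infill region = 345 − 132, so 213 cm³.
Infill volume: 0.10 × 213 → 21.3 cm³.
Support = 0.10 × 345, so 34.5 cm³.
Deposited volume = 132 + 21.3 + 34.5 = 187.8 cm³.
Mass = 187.8 × 1.23 = 230.994 g.
At $19.7/kg: 230.994/1000 × 19.7 = $4.55.

$4.55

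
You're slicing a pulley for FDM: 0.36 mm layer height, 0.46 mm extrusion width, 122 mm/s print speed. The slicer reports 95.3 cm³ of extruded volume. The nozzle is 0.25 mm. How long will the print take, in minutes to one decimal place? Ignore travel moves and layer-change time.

Line area: 0.36 × 0.46 → 0.1656 mm².
Toolpath length = 95.3 cm³ / 0.1656 mm² = 95300 / 0.1656 = 575483.1 mm.
Print-move time = 575483.1 / 122, so 4717.1 s.
That's 4717.1 s → 78.6 minutes.

78.6 minutes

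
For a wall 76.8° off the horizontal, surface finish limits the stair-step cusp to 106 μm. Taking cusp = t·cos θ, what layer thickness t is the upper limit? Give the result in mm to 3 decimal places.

Layer height = cusp / cos(76.8°) = 0.106 / 0.2284 = 0.464 mm.

0.464 mm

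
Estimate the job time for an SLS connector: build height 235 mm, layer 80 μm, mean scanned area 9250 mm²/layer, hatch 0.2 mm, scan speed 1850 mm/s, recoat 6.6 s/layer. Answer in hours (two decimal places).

Layers = ⌈235/0.08⌉ = 2938.
Hatch length per layer = 9250 / 0.2, so 46250 mm.
Per-layer scan time = 46250 / 1850 = 25 s.
Per-layer time = 25 + 6.6 = 31.6 s.
Build time = 2938 × 31.6 = 92840.8 s = 25.79 hours.

25.79 hours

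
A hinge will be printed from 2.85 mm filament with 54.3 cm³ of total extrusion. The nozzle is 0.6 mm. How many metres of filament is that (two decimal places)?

8.51 m

Filament cross-section = π × (2.85/2)² = 6.3794 mm².
Length = 54.3 cm³ / 6.3794 mm² = 54300 / 6.3794 = 8511.77 mm = 8.51 m.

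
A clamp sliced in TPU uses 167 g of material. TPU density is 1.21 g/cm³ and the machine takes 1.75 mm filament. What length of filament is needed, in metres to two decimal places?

Volume = 167 g / 1.21 g·cm⁻³ = 138.0165 cm³ = 138016.5 mm³.
A = π r² = π × 0.875² = 2.4053 mm².
L = V/A = 138016.5/2.4053 = 57380.16 mm → 57.38 m.

57.38 m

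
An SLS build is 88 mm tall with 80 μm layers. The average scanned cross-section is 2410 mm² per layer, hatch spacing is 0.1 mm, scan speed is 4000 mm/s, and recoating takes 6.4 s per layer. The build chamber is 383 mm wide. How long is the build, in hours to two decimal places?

Layer count = ceil(88 / 0.08) = 1100.
Scan path per layer: 2410 / 0.1 → 24100 mm.
Per-layer scan time = 24100 / 4000, so 6.025 s.
Per-layer time: 6.025 + 6.4 → 12.425 s.
Build time = 1100 × 12.425 = 13667.5 s = 3.80 hours.

3.80 hours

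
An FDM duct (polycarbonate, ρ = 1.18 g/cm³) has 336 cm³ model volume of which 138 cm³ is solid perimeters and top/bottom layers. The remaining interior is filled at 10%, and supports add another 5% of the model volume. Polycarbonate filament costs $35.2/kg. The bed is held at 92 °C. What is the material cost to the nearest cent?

$7.25

Infill region = 336 − 138, so 198 cm³.
Infill volume = 0.10 × 198 = 19.8 cm³.
Support = 0.05 × 336, so 16.8 cm³.
Total printed volume = 138 + 19.8 + 16.8 = 174.6 cm³.
Mass: 174.6 × 1.18 → 206.028 g.
Cost = 206.028 g / 1000 × $35.2/kg = $7.25.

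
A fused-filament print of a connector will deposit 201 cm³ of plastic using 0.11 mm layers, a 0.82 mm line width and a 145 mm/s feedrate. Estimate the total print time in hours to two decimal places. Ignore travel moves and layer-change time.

Bead cross-section = 0.11 × 0.82, so 0.0902 mm².
Path length: 201000 mm³ / 0.0902 mm² → 2228381.4 mm.
Time extruding: 2228381.4 / 145 → 15368.1 s.
15368.1 s = 4.27 hours.

4.27 hours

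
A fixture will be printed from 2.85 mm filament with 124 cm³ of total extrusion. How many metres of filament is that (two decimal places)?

19.44 m

Cross-section of 2.85 mm filament: π·(2.85/2)² = 6.3794 mm².
L = 124000 mm³ / 6.3794 mm² = 19437.56 mm, i.e. 19.44 m.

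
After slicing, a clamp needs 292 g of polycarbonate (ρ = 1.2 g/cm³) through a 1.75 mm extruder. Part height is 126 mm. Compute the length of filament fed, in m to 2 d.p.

Volume = 292 g / 1.2 g·cm⁻³ = 243.3333 cm³ = 243333.3 mm³.
A = π r² = π × 0.875² = 2.4053 mm².
L = V/A = 243333.3/2.4053 = 101165.47 mm → 101.17 m.

101.17 m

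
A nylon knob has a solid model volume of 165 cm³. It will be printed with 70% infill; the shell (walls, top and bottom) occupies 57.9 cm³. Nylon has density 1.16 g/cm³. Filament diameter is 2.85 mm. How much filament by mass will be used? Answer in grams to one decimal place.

Infill region = 165 − 57.9 = 107.1 cm³.
Infill volume: 0.70 × 107.1 → 74.97 cm³.
Total extruded = 57.9 + 74.97, so 132.87 cm³.
Mass = 132.87 × 1.16, so 154.1292 g.

154.1 g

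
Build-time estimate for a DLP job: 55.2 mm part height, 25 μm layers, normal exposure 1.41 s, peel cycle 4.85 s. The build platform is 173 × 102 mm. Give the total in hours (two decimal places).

Layer count = ceil(55.2 / 0.025) = 2208.
Cycle time = 1.41 + 4.85, so 6.26 s.
Total = 2208 × 6.26 = 13822.08 s = 3.84 hours.

3.84 hours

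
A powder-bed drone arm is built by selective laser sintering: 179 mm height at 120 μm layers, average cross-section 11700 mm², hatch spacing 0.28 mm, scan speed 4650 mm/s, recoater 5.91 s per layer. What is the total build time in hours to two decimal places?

6.17 hours

Number of layers: 179 / 0.12 → 1492 (rounded up).
Per-layer scan distance = 11700 / 0.28 = 41785.7 mm.
Per-layer scan time: 41785.7 / 4650 → 8.9862 s.
Time per layer = 8.9862 + 5.91, so 14.8962 s.
Build time = 1492 × 14.8962 = 22225.1304 s = 6.17 hours.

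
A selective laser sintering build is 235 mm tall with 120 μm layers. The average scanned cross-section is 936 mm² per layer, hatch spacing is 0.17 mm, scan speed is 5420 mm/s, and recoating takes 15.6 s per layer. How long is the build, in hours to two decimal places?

Layer count = ceil(235 / 0.12) = 1959.
Per-layer scan distance: 936 / 0.17 → 5505.9 mm.
Scan time per layer = 5505.9 / 5420, so 1.0158 s.
Layer cycle = 1.0158 + 15.6 = 16.6158 s.
Total: 1959 × 16.6158 s = 32550.3522 s → 9.04 hours.

9.04 hours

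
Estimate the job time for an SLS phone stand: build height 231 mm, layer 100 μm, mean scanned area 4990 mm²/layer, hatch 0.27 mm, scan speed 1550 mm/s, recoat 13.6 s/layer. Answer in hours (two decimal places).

16.38 hours

Layer count = ceil(231 / 0.1) = 2310.
Scan path per layer = 4990 / 0.27, so 18481.5 mm.
Per-layer scan time = 18481.5 / 1550 = 11.9235 s.
Layer cycle = 11.9235 + 13.6, so 25.5235 s.
Build time = 2310 × 25.5235 = 58959.285 s = 16.38 hours.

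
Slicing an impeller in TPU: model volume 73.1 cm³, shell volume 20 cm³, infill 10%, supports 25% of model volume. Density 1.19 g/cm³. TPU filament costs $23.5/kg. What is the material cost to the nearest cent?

Interior volume: 73.1 − 20 → 53.1 cm³.
Infill volume = 0.10 × 53.1 = 5.31 cm³.
Support = 0.25 × 73.1, so 18.275 cm³.
Total printed volume = 20 + 5.31 + 18.275 = 43.585 cm³.
Mass = 43.585 × 1.19, so 51.86615 g.
Cost = 51.86615 g / 1000 × $23.5/kg = $1.22.

$1.22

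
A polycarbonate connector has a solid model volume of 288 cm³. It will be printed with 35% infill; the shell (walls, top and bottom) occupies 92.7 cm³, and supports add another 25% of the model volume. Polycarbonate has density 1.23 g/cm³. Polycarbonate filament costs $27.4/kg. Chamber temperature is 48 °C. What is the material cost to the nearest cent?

$7.85

Infill region: 288 − 92.7 → 195.3 cm³.
Infill deposited = 0.35 × 195.3 = 68.355 cm³.
Support = 0.25 × 288, so 72 cm³.
Deposited volume = 92.7 + 68.355 + 72 = 233.055 cm³.
Mass = 233.055 × 1.23 = 286.65765 g.
At $27.4/kg: 286.65765/1000 × 27.4 = $7.85.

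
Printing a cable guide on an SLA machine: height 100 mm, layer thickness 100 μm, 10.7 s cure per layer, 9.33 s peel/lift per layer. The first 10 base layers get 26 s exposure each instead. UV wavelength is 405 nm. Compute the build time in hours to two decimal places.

5.61 hours

Layer count = ceil(100 / 0.1) = 1000.
Base layers = 10 × (26 + 9.33) = 353.3 s.
Remaining layers: 990 × (10.7 + 9.33) → 19829.7 s.
Total = 353.3 + 19829.7 = 20183 s = 5.61 hours.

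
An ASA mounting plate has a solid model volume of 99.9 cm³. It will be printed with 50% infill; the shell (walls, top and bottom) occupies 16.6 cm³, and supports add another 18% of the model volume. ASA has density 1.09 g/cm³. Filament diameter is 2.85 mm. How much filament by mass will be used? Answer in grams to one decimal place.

Interior volume: 99.9 − 16.6 → 83.3 cm³.
Deposited infill = 0.50 × 83.3, so 41.65 cm³.
Support = 0.18 × 99.9, so 17.982 cm³.
Total extruded = 16.6 + 41.65 + 17.982 = 76.232 cm³.
Mass = 76.232 × 1.09 = 83.09288 g.

83.1 g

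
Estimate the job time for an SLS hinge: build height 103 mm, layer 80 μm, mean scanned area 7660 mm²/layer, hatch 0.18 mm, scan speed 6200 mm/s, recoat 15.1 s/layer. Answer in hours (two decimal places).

Number of layers: 103 / 0.08 → 1288 (rounded up).
Hatch length per layer = 7660 / 0.18 = 42555.6 mm.
Per-layer scan time = 42555.6 / 6200 = 6.8638 s.
Layer cycle = 6.8638 + 15.1 = 21.9638 s.
Total: 1288 × 21.9638 s = 28289.3744 s → 7.86 hours.

7.86 hours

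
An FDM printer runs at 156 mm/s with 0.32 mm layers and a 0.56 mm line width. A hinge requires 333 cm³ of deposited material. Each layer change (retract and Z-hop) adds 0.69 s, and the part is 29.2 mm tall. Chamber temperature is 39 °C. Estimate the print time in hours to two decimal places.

3.33 hours

Line area = 0.32 × 0.56, so 0.1792 mm².
Total extruded path = 333000/0.1792 = 1858258.9 mm.
Extrusion time = 1858258.9 / 156 = 11911.9 s.
Number of layers: 29.2 / 0.32 → 92 (rounded up).
Layer-change overhead = 92 × 0.69, so 63.48 s.
Total = 11911.9 + 63.48 = 11975.38 s = 3.33 hours.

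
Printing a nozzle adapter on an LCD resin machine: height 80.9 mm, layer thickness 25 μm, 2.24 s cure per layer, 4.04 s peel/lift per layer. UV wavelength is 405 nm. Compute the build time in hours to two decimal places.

Number of layers: 80.9 / 0.025 → 3236 (rounded up).
Per-layer time = 2.24 + 4.04, so 6.28 s.
Total = 3236 × 6.28 = 20322.08 s = 5.65 hours.

5.65 hours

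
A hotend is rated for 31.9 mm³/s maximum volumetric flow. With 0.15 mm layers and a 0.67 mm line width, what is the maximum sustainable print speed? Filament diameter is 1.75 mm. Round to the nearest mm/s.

317 mm/s

A = 0.15 × 0.67 = 0.1005 mm².
Max speed = 31.9 / 0.1005 = 317.41 ≈ 317 mm/s.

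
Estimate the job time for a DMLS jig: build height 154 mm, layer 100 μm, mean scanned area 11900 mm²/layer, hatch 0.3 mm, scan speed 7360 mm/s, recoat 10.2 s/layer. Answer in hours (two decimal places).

Layer count = ceil(154 / 0.1) = 1540.
Per-layer scan distance = 11900 / 0.3 = 39666.7 mm.
Laser time per layer = 39666.7 / 7360, so 5.3895 s.
Layer cycle = 5.3895 + 10.2, so 15.5895 s.
1540 layers × 15.5895 s/layer = 24007.83 s, i.e. 6.67 hours.

6.67 hours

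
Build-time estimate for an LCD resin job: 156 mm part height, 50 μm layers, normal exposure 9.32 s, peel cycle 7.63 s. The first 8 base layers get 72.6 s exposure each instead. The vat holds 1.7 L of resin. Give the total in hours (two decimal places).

14.83 hours

Layers = ⌈156/0.05⌉ = 3120.
Base layers = 8 × (72.6 + 7.63) = 641.84 s.
Normal layers: 3112 × (9.32 + 7.63) → 52748.4 s.
Total = 641.84 + 52748.4 = 53390.24 s = 14.83 hours.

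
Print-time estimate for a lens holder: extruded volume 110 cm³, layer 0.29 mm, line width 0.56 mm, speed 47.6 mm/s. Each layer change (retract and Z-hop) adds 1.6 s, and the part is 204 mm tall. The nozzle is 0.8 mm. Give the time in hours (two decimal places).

4.27 hours

Extrusion cross-section = 0.29 × 0.56, so 0.1624 mm².
Path length: 110000 mm³ / 0.1624 mm² → 677339.9 mm.
Print-move time = 677339.9 / 47.6, so 14229.8 s.
Number of layers: 204 / 0.29 → 704 (rounded up).
Z-hop total = 704 × 1.6, so 1126.4 s.
Total = 14229.8 + 1126.4 = 15356.2 s = 4.27 hours.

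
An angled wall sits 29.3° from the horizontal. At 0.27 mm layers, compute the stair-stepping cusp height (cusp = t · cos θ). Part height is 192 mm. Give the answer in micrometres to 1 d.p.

Cusp = layer height × cos(29.3°) = 0.27 × 0.8721 = 0.235467 mm = 235.5 μm.

235.5 μm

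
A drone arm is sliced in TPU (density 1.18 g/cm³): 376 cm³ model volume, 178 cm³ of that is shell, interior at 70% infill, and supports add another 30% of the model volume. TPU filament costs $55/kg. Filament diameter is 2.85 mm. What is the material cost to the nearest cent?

Infill region = 376 − 178, so 198 cm³.
Deposited infill: 0.70 × 198 → 138.6 cm³.
Support = 0.30 × 376 = 112.8 cm³.
Total printed volume: 178 + 138.6 + 112.8 → 429.4 cm³.
Mass: 429.4 × 1.18 → 506.692 g.
Cost = 506.692 g / 1000 × $55/kg = $27.87.

$27.87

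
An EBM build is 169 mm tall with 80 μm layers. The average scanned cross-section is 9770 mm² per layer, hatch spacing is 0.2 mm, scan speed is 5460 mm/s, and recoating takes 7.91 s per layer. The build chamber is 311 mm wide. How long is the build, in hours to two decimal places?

Layer count = ceil(169 / 0.08) = 2113.
Hatch length per layer: 9770 / 0.2 → 48850 mm.
Per-layer scan time = 48850 / 5460, so 8.9469 s.
Time per layer = 8.9469 + 7.91, so 16.8569 s.
Build time = 2113 × 16.8569 = 35618.6297 s = 9.89 hours.

9.89 hours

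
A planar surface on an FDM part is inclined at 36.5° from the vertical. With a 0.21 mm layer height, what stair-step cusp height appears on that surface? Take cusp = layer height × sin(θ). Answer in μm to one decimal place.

124.9 μm

sin(36.5°) = 0.5948, so cusp = 0.21 × 0.5948 = 0.124908 mm → 124.9 μm.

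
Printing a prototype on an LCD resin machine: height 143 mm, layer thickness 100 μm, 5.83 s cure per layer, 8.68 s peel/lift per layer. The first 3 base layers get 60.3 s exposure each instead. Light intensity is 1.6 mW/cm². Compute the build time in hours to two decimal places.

5.81 hours

Layers = ⌈143/0.1⌉ = 1430.
Burn-in layers = 3 × (60.3 + 8.68) = 206.94 s.
Remaining layers = 1427 × (5.83 + 8.68), so 20705.77 s.
Sum: 206.94 + 20705.77 = 20912.71 s → 5.81 hours.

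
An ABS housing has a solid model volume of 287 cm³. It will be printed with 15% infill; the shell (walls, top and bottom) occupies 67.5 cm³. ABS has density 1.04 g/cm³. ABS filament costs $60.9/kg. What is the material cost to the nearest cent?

$6.36

Volume inside the shell = 287 − 67.5 = 219.5 cm³.
Infill deposited: 0.15 × 219.5 → 32.925 cm³.
Deposited volume: 67.5 + 32.925 → 100.425 cm³.
Mass = 100.425 × 1.04, so 104.442 g.
At $60.9/kg: 104.442/1000 × 60.9 = $6.36.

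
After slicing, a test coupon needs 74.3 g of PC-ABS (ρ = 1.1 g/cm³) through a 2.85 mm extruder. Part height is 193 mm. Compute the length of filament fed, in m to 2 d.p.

10.59 m

Volume = 74.3 g / 1.1 g·cm⁻³ = 67.5455 cm³ = 67545.5 mm³.
Filament cross-section = π × (2.85/2)² = 6.3794 mm².
Length = 67545.5 / 6.3794 = 10588.06 mm = 10.59 m.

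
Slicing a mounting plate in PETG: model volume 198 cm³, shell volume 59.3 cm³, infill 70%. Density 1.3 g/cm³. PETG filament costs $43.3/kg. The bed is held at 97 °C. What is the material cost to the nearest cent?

$8.80

Interior volume = 198 − 59.3, so 138.7 cm³.
Infill volume = 0.70 × 138.7, so 97.09 cm³.
Total printed volume = 59.3 + 97.09, so 156.39 cm³.
Mass: 156.39 × 1.3 → 203.307 g.
Cost = 203.307 g / 1000 × $43.3/kg = $8.80.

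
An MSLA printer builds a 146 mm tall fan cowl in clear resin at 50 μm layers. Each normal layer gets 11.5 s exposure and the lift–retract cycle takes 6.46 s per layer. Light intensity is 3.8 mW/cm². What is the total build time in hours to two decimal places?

14.57 hours

Layer count = ceil(146 / 0.05) = 2920.
Each layer takes = 11.5 + 6.46 = 17.96 s.
Total = 2920 × 17.96 = 52443.2 s = 14.57 hours.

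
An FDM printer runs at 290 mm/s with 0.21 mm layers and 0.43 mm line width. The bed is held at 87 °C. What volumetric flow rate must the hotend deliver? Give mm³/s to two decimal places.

A = 0.21 × 0.43 = 0.0903 mm².
Volumetric flow = 290 × 0.0903 = 26.19 mm³/s.

26.19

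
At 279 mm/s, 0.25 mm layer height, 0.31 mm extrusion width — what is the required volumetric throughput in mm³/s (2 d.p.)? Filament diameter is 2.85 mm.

21.62

A = 0.25 × 0.31 = 0.0775 mm².
Volumetric flow = 279 × 0.0775 = 21.62 mm³/s.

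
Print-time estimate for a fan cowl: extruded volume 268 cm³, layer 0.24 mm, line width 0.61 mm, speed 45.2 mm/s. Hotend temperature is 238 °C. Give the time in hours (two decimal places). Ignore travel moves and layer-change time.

11.25 hours

Extrusion cross-section = 0.24 × 0.61 = 0.1464 mm².
Path length: 268000 mm³ / 0.1464 mm² → 1830601.1 mm.
Time extruding = 1830601.1 / 45.2 = 40500 s.
40500 s = 11.25 hours.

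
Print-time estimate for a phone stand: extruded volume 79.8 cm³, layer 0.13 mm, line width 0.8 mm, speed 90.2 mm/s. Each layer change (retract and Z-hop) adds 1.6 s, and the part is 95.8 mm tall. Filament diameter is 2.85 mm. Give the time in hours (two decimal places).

2.69 hours

Line area: 0.13 × 0.8 → 0.104 mm².
Total extruded path = 79800/0.104 = 767307.7 mm.
Extrusion time: 767307.7 / 90.2 → 8506.7 s.
Layers = ⌈95.8/0.13⌉ = 737.
Z-hop total = 737 × 1.6, so 1179.2 s.
Total = 8506.7 + 1179.2 = 9685.9 s = 2.69 hours.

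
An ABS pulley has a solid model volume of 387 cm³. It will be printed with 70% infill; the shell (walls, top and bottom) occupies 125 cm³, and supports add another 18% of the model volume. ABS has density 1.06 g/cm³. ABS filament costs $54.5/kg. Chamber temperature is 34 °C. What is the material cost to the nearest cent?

Volume inside the shell: 387 − 125 → 262 cm³.
Deposited infill = 0.70 × 262, so 183.4 cm³.
Support = 0.18 × 387, so 69.66 cm³.
Deposited volume: 125 + 183.4 + 69.66 → 378.06 cm³.
Mass: 378.06 × 1.06 → 400.7436 g.
Cost = 400.7436 g / 1000 × $54.5/kg = $21.84.

$21.84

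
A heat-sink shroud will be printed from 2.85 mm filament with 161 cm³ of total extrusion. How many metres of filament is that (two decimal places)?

Cross-section of 2.85 mm filament: π·(2.85/2)² = 6.3794 mm².
Length = 161 cm³ / 6.3794 mm² = 161000 / 6.3794 = 25237.48 mm = 25.24 m.

25.24 m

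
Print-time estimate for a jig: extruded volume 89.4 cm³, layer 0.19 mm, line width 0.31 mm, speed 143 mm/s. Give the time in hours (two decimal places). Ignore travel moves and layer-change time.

Extrusion cross-section: 0.19 × 0.31 → 0.0589 mm².
Total extruded path = 89400/0.0589 = 1517826.8 mm.
Print-move time = 1517826.8 / 143, so 10614.2 s.
10614.2 s = 2.95 hours.

2.95 hours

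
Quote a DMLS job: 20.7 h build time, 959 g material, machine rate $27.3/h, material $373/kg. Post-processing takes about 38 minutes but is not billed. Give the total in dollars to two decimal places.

Machine cost = 27.3 × 20.7, so $565.11.
Material charge: 373 × 959/1000 → $357.707.
Total = 565.11 + 357.707 = 922.817 ≈ $922.82.

$922.82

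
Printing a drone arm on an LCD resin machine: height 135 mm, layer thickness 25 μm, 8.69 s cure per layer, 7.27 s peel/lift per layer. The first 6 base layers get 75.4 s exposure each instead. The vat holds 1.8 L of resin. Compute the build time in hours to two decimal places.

Number of layers: 135 / 0.025 → 5400 (rounded up).
Burn-in layers = 6 × (75.4 + 7.27), so 496.02 s.
Remaining layers = 5394 × (8.69 + 7.27), so 86088.24 s.
Sum: 496.02 + 86088.24 = 86584.26 s → 24.05 hours.

24.05 hours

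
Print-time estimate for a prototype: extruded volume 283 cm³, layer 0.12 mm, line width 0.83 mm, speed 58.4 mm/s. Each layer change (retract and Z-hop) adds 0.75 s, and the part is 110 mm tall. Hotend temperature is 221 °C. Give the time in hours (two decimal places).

13.71 hours

Line area = 0.12 × 0.83 = 0.0996 mm².
Path length: 283000 mm³ / 0.0996 mm² → 2841365.5 mm.
Print-move time = 2841365.5 / 58.4 = 48653.5 s.
Layers = ⌈110/0.12⌉ = 917.
Layer-change overhead: 917 × 0.75 → 687.75 s.
Total = 48653.5 + 687.75 = 49341.25 s = 13.71 hours.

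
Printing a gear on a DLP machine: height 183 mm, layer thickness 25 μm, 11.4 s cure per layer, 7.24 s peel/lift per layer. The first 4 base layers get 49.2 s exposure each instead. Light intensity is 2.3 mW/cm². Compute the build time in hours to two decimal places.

Layer count = ceil(183 / 0.025) = 7320.
Burn-in layers = 4 × (49.2 + 7.24), so 225.76 s.
Normal layers: 7316 × (11.4 + 7.24) → 136370.24 s.
Total = 225.76 + 136370.24 = 136596 s = 37.94 hours.

37.94 hours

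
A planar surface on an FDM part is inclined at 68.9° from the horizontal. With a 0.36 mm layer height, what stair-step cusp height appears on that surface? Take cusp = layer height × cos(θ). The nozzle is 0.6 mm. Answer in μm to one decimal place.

Cusp = layer height × cos(68.9°) = 0.36 × 0.3600 = 0.1296 mm = 129.6 μm.

129.6 μm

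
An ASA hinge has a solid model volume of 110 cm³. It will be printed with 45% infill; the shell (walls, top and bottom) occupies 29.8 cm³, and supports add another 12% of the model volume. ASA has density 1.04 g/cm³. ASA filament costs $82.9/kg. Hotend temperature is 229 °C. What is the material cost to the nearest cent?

Infill region = 110 − 29.8 = 80.2 cm³.
Infill volume = 0.45 × 80.2, so 36.09 cm³.
Support: 0.12 × 110 → 13.2 cm³.
Total printed volume = 29.8 + 36.09 + 13.2, so 79.09 cm³.
Mass: 79.09 × 1.04 → 82.2536 g.
Cost = 82.2536 g / 1000 × $82.9/kg = $6.82.

$6.82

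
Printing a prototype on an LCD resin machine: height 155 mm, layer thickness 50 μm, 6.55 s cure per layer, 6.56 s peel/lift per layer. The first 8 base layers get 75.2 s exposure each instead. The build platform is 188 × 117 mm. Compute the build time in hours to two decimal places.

11.44 hours

Layers = ⌈155/0.05⌉ = 3100.
Burn-in layers: 8 × (75.2 + 6.56) → 654.08 s.
Normal layers = 3092 × (6.55 + 6.56) = 40536.12 s.
Total = 654.08 + 40536.12 = 41190.2 s = 11.44 hours.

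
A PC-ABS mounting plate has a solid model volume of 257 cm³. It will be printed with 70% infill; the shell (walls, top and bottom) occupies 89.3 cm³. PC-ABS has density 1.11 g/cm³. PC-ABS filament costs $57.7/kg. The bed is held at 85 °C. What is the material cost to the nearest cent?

Infill region = 257 − 89.3, so 167.7 cm³.
Deposited infill: 0.70 × 167.7 → 117.39 cm³.
Total extruded = 89.3 + 117.39 = 206.69 cm³.
Mass: 206.69 × 1.11 → 229.4259 g.
Cost = 229.4259 g / 1000 × $57.7/kg = $13.24.

$13.24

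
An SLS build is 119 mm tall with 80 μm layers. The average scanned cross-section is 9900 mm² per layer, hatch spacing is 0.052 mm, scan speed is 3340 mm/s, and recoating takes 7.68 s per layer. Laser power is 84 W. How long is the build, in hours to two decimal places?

26.73 hours

Number of layers: 119 / 0.08 → 1488 (rounded up).
Per-layer scan distance = 9900 / 0.052 = 190384.6 mm.
Scan time per layer = 190384.6 / 3340 = 57.0014 s.
Per-layer time = 57.0014 + 7.68 = 64.6814 s.
Build time = 1488 × 64.6814 = 96245.9232 s = 26.73 hours.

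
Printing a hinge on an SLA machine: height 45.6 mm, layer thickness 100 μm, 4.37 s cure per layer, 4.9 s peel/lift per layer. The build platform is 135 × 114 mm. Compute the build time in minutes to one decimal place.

Layer count = ceil(45.6 / 0.1) = 456.
Per-layer time = 4.37 + 4.9 = 9.27 s.
Build time: 456 × 9.27 s = 4227.12 s, i.e. 70.5 minutes.

70.5 minutes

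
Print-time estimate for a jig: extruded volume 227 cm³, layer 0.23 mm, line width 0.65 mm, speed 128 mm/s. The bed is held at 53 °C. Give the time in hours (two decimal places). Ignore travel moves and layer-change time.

Extrusion cross-section = 0.23 × 0.65, so 0.1495 mm².
Total extruded path = 227000/0.1495 = 1518394.6 mm.
Time extruding: 1518394.6 / 128 → 11862.5 s.
In the requested units: 11862.5 s = 3.30 hours.

3.30 hours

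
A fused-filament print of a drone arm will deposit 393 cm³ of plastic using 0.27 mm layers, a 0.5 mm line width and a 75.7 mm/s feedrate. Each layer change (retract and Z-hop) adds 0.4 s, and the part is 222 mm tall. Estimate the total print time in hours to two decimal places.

Line area: 0.27 × 0.5 → 0.135 mm².
Path length: 393000 mm³ / 0.135 mm² → 2911111.1 mm.
Extrusion time = 2911111.1 / 75.7 = 38455.9 s.
Layers = ⌈222/0.27⌉ = 823.
Z-hop total = 823 × 0.4, so 329.2 s.
Total = 38455.9 + 329.2 = 38785.1 s = 10.77 hours.

10.77 hours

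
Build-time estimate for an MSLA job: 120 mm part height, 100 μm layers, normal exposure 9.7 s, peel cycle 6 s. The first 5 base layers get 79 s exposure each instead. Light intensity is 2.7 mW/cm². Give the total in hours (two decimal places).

5.33 hours

Number of layers: 120 / 0.1 → 1200 (rounded up).
Burn-in layers: 5 × (79 + 6) → 425 s.
Remaining layers = 1195 × (9.7 + 6), so 18761.5 s.
Total = 425 + 18761.5 = 19186.5 s = 5.33 hours.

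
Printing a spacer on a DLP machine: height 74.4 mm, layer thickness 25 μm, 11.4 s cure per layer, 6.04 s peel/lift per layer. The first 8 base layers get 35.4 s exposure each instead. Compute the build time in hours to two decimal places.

Number of layers: 74.4 / 0.025 → 2976 (rounded up).
Base layers = 8 × (35.4 + 6.04) = 331.52 s.
Remaining layers = 2968 × (11.4 + 6.04), so 51761.92 s.
Sum: 331.52 + 51761.92 = 52093.44 s → 14.47 hours.

14.47 hours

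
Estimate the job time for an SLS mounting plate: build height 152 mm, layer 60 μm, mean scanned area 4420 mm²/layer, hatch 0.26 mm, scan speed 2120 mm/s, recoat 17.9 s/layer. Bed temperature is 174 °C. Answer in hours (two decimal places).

18.24 hours

Layers = ⌈152/0.06⌉ = 2534.
Per-layer scan distance = 4420 / 0.26, so 17000 mm.
Scan time per layer: 17000 / 2120 → 8.0189 s.
Time per layer: 8.0189 + 17.9 → 25.9189 s.
Build time = 2534 × 25.9189 = 65678.4926 s = 18.24 hours.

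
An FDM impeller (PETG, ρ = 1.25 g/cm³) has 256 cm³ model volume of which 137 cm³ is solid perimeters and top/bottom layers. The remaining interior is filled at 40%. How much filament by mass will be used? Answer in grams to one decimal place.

230.8 g

Interior volume: 256 − 137 → 119 cm³.
Deposited infill: 0.40 × 119 → 47.6 cm³.
Total printed volume = 137 + 47.6, so 184.6 cm³.
Mass = 184.6 × 1.25 = 230.75 g.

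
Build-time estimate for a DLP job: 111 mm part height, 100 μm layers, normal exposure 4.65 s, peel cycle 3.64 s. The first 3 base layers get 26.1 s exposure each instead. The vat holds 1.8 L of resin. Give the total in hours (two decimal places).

2.57 hours

Number of layers: 111 / 0.1 → 1110 (rounded up).
Bottom layers: 3 × (26.1 + 3.64) → 89.22 s.
Regular layers = 1107 × (4.65 + 3.64), so 9177.03 s.
Total = 89.22 + 9177.03 = 9266.25 s = 2.57 hours.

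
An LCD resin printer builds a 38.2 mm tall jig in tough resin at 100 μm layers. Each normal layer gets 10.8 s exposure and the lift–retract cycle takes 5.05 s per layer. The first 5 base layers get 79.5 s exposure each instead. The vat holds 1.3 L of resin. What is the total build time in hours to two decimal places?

Layer count = ceil(38.2 / 0.1) = 382.
Burn-in layers = 5 × (79.5 + 5.05), so 422.75 s.
Remaining layers = 377 × (10.8 + 5.05) = 5975.45 s.
Total = 422.75 + 5975.45 = 6398.2 s = 1.78 hours.

1.78 hours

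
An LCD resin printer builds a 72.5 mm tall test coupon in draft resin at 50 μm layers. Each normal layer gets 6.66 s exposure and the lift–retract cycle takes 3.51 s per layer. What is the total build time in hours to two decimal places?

Layers = ⌈72.5/0.05⌉ = 1450.
Cycle time = 6.66 + 3.51 = 10.17 s.
Total = 1450 × 10.17 = 14746.5 s = 4.10 hours.

4.10 hours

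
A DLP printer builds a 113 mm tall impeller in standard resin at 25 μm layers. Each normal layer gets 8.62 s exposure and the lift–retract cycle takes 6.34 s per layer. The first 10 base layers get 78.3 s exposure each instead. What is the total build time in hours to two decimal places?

18.98 hours

Layers = ⌈113/0.025⌉ = 4520.
Bottom layers: 10 × (78.3 + 6.34) → 846.4 s.
Regular layers = 4510 × (8.62 + 6.34) = 67469.6 s.
Total = 846.4 + 67469.6 = 68316 s = 18.98 hours.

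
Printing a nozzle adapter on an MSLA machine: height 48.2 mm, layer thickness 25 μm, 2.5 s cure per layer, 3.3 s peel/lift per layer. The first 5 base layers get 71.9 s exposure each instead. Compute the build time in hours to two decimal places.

3.20 hours

Layers = ⌈48.2/0.025⌉ = 1928.
Burn-in layers = 5 × (71.9 + 3.3), so 376 s.
Normal layers = 1923 × (2.5 + 3.3) = 11153.4 s.
Sum: 376 + 11153.4 = 11529.4 s → 3.20 hours.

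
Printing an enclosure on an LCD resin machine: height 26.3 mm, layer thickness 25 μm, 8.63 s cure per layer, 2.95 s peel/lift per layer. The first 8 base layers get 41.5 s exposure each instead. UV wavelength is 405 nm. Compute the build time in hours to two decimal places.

Layer count = ceil(26.3 / 0.025) = 1052.
Bottom layers = 8 × (41.5 + 2.95) = 355.6 s.
Regular layers: 1044 × (8.63 + 2.95) → 12089.52 s.
Total = 355.6 + 12089.52 = 12445.12 s = 3.46 hours.

3.46 hours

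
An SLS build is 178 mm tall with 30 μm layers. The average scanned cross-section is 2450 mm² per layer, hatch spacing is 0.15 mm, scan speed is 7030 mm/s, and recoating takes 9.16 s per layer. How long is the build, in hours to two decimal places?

Layers = ⌈178/0.03⌉ = 5934.
Per-layer scan distance: 2450 / 0.15 → 16333.3 mm.
Per-layer scan time = 16333.3 / 7030, so 2.3234 s.
Layer cycle: 2.3234 + 9.16 → 11.4834 s.
Total: 5934 × 11.4834 s = 68142.4956 s → 18.93 hours.

18.93 hours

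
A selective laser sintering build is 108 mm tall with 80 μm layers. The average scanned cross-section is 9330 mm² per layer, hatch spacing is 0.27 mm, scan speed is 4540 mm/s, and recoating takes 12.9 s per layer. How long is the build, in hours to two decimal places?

Layers = ⌈108/0.08⌉ = 1350.
Scan path per layer = 9330 / 0.27 = 34555.6 mm.
Laser time per layer: 34555.6 / 4540 → 7.6114 s.
Layer cycle: 7.6114 + 12.9 → 20.5114 s.
Build time = 1350 × 20.5114 = 27690.39 s = 7.69 hours.

7.69 hours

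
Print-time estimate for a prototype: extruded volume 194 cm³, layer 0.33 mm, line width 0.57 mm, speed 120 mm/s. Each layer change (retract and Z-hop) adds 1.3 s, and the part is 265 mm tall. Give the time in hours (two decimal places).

2.68 hours

Extrusion cross-section = 0.33 × 0.57 = 0.1881 mm².
Toolpath length = 194 cm³ / 0.1881 mm² = 194000 / 0.1881 = 1031366.3 mm.
Extrusion time = 1031366.3 / 120, so 8594.7 s.
Layer count = ceil(265 / 0.33) = 804.
Z-hop total = 804 × 1.3, so 1045.2 s.
Altogether 8594.7 + 1045.2 = 9639.9 s, i.e. 2.68 hours.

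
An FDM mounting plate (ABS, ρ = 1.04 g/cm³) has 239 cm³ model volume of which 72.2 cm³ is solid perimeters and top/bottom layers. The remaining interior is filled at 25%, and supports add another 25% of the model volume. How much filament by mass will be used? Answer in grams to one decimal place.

Infill region = 239 − 72.2, so 166.8 cm³.
Infill deposited: 0.25 × 166.8 → 41.7 cm³.
Support = 0.25 × 239 = 59.75 cm³.
Deposited volume: 72.2 + 41.7 + 59.75 → 173.65 cm³.
Mass: 173.65 × 1.04 → 180.596 g.

180.6 g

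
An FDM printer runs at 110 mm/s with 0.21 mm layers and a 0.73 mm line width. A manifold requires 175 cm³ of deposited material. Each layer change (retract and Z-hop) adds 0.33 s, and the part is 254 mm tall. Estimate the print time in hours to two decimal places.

Extrusion cross-section = 0.21 × 0.73, so 0.1533 mm².
Toolpath length = 175 cm³ / 0.1533 mm² = 175000 / 0.1533 = 1141552.5 mm.
Extrusion time: 1141552.5 / 110 → 10377.8 s.
Layer count = ceil(254 / 0.21) = 1210.
Layer-change overhead = 1210 × 0.33, so 399.3 s.
Total = 10377.8 + 399.3 = 10777.1 s = 2.99 hours.

2.99 hours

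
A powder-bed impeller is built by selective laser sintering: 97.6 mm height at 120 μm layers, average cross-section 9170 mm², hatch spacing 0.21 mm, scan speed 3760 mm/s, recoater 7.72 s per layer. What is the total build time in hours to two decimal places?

Number of layers: 97.6 / 0.12 → 814 (rounded up).
Hatch length per layer = 9170 / 0.21 = 43666.7 mm.
Scan time per layer = 43666.7 / 3760 = 11.6135 s.
Layer cycle = 11.6135 + 7.72 = 19.3335 s.
814 layers × 19.3335 s/layer = 15737.469 s, i.e. 4.37 hours.

4.37 hours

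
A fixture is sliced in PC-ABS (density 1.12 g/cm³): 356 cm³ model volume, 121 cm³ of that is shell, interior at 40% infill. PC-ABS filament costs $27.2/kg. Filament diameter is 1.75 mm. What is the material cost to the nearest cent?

Interior volume: 356 − 121 → 235 cm³.
Infill volume = 0.40 × 235 = 94 cm³.
Deposited volume: 121 + 94 → 215 cm³.
Mass = 215 × 1.12 = 240.8 g.
At $27.2/kg: 240.8/1000 × 27.2 = $6.55.

$6.55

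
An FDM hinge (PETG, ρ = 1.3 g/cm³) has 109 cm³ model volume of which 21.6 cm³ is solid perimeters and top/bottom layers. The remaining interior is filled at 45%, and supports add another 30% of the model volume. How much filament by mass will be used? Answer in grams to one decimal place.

Interior volume: 109 − 21.6 → 87.4 cm³.
Infill deposited = 0.45 × 87.4, so 39.33 cm³.
Support = 0.30 × 109 = 32.7 cm³.
Total printed volume = 21.6 + 39.33 + 32.7 = 93.63 cm³.
Mass: 93.63 × 1.3 → 121.719 g.

121.7 g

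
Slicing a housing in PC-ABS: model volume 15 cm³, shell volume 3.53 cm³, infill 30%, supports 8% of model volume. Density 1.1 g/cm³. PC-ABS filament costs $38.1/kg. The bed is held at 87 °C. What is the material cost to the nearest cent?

Interior volume = 15 − 3.53, so 11.47 cm³.
Deposited infill = 0.30 × 11.47, so 3.441 cm³.
Support = 0.08 × 15, so 1.2 cm³.
Total extruded = 3.53 + 3.441 + 1.2, so 8.171 cm³.
Mass = 8.171 × 1.1, so 8.9881 g.
At $38.1/kg: 8.9881/1000 × 38.1 = $0.34.

$0.34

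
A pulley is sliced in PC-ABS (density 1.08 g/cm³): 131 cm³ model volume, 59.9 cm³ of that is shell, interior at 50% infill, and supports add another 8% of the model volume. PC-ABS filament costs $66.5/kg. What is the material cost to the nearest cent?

Volume inside the shell = 131 − 59.9 = 71.1 cm³.
Infill deposited = 0.50 × 71.1 = 35.55 cm³.
Support = 0.08 × 131 = 10.48 cm³.
Total extruded = 59.9 + 35.55 + 10.48 = 105.93 cm³.
Mass: 105.93 × 1.08 → 114.4044 g.
At $66.5/kg: 114.4044/1000 × 66.5 = $7.61.

$7.61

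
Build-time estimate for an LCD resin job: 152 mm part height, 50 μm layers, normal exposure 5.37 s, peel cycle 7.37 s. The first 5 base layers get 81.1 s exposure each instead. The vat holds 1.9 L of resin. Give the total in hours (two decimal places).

Number of layers: 152 / 0.05 → 3040 (rounded up).
Burn-in layers: 5 × (81.1 + 7.37) → 442.35 s.
Normal layers = 3035 × (5.37 + 7.37), so 38665.9 s.
Sum: 442.35 + 38665.9 = 39108.25 s → 10.86 hours.

10.86 hours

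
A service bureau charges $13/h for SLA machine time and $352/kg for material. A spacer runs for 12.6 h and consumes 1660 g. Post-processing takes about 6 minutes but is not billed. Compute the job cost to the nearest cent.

Time charge: 13 × 12.6 → $163.80.
Feedstock cost = 352 × 1660/1000, so $584.32.
Total = 163.80 + 584.32 = $748.12.

$748.12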